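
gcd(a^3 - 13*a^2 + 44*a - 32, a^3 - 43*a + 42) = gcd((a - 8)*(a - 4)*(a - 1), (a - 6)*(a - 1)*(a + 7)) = a - 1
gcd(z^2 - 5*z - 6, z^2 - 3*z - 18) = z - 6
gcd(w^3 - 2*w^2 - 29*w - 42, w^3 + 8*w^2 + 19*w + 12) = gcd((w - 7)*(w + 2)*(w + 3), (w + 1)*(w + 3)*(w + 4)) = w + 3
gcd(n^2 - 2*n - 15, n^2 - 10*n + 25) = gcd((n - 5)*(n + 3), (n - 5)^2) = n - 5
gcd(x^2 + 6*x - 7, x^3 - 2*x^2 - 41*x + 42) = x - 1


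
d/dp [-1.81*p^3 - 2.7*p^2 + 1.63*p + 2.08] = -5.43*p^2 - 5.4*p + 1.63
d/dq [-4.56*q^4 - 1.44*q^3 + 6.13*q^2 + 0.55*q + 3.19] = -18.24*q^3 - 4.32*q^2 + 12.26*q + 0.55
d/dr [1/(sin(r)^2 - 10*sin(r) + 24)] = 2*(5 - sin(r))*cos(r)/(sin(r)^2 - 10*sin(r) + 24)^2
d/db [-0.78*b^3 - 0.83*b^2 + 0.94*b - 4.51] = -2.34*b^2 - 1.66*b + 0.94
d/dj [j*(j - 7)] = 2*j - 7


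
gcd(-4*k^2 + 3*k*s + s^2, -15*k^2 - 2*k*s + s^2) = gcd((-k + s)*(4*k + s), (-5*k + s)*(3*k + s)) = 1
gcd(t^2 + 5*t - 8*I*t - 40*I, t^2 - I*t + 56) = t - 8*I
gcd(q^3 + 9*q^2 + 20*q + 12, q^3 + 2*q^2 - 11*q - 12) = q + 1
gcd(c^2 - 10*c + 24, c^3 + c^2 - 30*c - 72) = c - 6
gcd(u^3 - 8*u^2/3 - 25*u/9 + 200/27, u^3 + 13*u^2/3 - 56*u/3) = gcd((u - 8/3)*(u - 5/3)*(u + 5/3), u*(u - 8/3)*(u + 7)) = u - 8/3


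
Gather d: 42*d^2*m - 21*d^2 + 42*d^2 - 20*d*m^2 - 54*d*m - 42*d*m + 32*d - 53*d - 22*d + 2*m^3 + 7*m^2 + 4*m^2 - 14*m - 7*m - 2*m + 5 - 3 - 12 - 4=d^2*(42*m + 21) + d*(-20*m^2 - 96*m - 43) + 2*m^3 + 11*m^2 - 23*m - 14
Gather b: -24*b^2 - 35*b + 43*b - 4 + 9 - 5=-24*b^2 + 8*b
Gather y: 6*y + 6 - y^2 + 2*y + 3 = -y^2 + 8*y + 9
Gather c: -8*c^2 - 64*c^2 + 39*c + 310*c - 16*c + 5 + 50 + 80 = -72*c^2 + 333*c + 135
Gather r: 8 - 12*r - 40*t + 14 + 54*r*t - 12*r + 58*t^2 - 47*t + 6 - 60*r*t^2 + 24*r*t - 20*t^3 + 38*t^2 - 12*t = r*(-60*t^2 + 78*t - 24) - 20*t^3 + 96*t^2 - 99*t + 28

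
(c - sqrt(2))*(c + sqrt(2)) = c^2 - 2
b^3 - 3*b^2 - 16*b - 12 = (b - 6)*(b + 1)*(b + 2)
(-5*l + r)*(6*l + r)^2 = -180*l^3 - 24*l^2*r + 7*l*r^2 + r^3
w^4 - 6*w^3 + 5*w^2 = w^2*(w - 5)*(w - 1)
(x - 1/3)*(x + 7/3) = x^2 + 2*x - 7/9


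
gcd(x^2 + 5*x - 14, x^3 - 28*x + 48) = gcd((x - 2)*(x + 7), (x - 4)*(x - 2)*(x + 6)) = x - 2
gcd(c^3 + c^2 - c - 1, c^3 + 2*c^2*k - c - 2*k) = c^2 - 1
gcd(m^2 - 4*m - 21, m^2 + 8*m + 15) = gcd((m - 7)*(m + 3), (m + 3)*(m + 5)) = m + 3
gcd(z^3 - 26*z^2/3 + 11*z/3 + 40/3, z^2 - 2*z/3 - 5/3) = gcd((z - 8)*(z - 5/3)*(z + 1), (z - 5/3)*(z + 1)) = z^2 - 2*z/3 - 5/3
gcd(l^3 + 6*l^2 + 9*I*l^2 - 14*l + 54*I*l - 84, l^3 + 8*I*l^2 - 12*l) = l + 2*I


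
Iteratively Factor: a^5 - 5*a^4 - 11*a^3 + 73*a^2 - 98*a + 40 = (a - 1)*(a^4 - 4*a^3 - 15*a^2 + 58*a - 40) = (a - 5)*(a - 1)*(a^3 + a^2 - 10*a + 8) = (a - 5)*(a - 2)*(a - 1)*(a^2 + 3*a - 4) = (a - 5)*(a - 2)*(a - 1)*(a + 4)*(a - 1)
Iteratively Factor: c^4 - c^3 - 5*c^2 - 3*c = (c)*(c^3 - c^2 - 5*c - 3) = c*(c + 1)*(c^2 - 2*c - 3) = c*(c + 1)^2*(c - 3)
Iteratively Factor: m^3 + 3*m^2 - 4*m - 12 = (m - 2)*(m^2 + 5*m + 6) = (m - 2)*(m + 3)*(m + 2)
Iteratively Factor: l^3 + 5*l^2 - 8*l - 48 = (l + 4)*(l^2 + l - 12) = (l + 4)^2*(l - 3)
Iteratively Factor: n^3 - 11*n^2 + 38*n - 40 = (n - 2)*(n^2 - 9*n + 20) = (n - 5)*(n - 2)*(n - 4)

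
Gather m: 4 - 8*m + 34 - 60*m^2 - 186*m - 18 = -60*m^2 - 194*m + 20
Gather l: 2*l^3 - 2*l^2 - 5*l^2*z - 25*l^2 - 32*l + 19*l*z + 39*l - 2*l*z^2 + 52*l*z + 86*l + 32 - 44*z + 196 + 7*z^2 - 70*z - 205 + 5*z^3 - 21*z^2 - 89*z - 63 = 2*l^3 + l^2*(-5*z - 27) + l*(-2*z^2 + 71*z + 93) + 5*z^3 - 14*z^2 - 203*z - 40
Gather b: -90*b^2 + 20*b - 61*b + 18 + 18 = -90*b^2 - 41*b + 36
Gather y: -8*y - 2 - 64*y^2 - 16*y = -64*y^2 - 24*y - 2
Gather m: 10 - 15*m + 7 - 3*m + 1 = 18 - 18*m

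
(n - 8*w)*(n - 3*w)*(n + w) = n^3 - 10*n^2*w + 13*n*w^2 + 24*w^3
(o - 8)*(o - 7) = o^2 - 15*o + 56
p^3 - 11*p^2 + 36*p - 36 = (p - 6)*(p - 3)*(p - 2)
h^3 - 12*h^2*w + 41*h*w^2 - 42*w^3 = (h - 7*w)*(h - 3*w)*(h - 2*w)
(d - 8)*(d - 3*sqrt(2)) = d^2 - 8*d - 3*sqrt(2)*d + 24*sqrt(2)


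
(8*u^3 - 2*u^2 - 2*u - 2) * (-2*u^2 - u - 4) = -16*u^5 - 4*u^4 - 26*u^3 + 14*u^2 + 10*u + 8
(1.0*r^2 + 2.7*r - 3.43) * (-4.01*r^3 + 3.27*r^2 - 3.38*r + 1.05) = -4.01*r^5 - 7.557*r^4 + 19.2033*r^3 - 19.2921*r^2 + 14.4284*r - 3.6015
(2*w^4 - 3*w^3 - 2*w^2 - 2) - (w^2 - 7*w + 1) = 2*w^4 - 3*w^3 - 3*w^2 + 7*w - 3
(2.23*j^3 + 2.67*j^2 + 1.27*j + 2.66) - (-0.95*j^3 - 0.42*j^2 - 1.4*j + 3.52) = 3.18*j^3 + 3.09*j^2 + 2.67*j - 0.86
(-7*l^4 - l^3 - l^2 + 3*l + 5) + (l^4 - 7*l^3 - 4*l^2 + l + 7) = -6*l^4 - 8*l^3 - 5*l^2 + 4*l + 12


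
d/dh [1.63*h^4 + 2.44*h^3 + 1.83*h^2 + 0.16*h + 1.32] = 6.52*h^3 + 7.32*h^2 + 3.66*h + 0.16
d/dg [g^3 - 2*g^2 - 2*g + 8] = 3*g^2 - 4*g - 2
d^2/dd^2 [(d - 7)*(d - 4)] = 2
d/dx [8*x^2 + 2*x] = 16*x + 2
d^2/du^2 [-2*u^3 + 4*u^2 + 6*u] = 8 - 12*u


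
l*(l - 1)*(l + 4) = l^3 + 3*l^2 - 4*l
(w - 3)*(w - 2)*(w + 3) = w^3 - 2*w^2 - 9*w + 18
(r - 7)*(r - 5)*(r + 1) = r^3 - 11*r^2 + 23*r + 35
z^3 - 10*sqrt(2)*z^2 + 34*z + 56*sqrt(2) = (z - 7*sqrt(2))*(z - 4*sqrt(2))*(z + sqrt(2))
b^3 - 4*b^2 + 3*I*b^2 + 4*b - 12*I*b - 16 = (b - 4)*(b - I)*(b + 4*I)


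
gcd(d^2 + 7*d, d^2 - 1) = 1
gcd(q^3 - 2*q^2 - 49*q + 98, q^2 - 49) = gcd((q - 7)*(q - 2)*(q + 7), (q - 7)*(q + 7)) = q^2 - 49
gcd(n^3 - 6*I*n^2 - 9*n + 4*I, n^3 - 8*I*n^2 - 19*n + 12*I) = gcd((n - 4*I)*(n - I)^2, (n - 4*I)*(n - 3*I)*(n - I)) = n^2 - 5*I*n - 4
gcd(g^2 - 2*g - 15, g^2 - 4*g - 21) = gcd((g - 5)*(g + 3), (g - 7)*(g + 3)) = g + 3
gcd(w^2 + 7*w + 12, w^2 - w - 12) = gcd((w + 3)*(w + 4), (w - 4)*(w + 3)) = w + 3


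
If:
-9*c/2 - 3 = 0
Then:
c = -2/3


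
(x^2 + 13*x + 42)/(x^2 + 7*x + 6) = (x + 7)/(x + 1)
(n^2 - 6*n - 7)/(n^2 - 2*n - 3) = (n - 7)/(n - 3)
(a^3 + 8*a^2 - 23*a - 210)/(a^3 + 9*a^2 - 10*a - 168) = (a - 5)/(a - 4)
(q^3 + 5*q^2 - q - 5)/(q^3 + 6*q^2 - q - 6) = (q + 5)/(q + 6)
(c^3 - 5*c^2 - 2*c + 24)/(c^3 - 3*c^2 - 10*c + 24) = (c^2 - c - 6)/(c^2 + c - 6)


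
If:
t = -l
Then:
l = -t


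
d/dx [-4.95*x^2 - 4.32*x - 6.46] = -9.9*x - 4.32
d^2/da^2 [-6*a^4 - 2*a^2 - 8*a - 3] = -72*a^2 - 4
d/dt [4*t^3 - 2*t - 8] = 12*t^2 - 2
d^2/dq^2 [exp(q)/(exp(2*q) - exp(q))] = (exp(q) + 1)*exp(q)/(exp(3*q) - 3*exp(2*q) + 3*exp(q) - 1)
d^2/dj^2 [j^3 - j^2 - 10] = 6*j - 2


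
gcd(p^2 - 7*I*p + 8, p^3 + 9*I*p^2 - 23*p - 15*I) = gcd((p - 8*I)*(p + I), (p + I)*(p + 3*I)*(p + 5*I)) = p + I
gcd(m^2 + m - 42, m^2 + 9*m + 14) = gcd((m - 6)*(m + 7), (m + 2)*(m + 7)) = m + 7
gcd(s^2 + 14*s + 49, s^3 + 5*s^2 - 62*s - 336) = s + 7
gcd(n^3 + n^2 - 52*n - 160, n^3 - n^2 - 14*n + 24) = n + 4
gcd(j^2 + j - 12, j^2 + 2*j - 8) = j + 4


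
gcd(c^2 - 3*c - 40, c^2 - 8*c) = c - 8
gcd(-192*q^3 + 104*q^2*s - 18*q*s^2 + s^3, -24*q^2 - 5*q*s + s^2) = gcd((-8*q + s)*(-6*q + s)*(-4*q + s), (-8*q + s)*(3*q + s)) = 8*q - s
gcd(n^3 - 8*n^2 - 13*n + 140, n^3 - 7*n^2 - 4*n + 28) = n - 7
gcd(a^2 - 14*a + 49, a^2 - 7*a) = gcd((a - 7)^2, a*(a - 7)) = a - 7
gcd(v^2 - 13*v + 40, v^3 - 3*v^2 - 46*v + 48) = v - 8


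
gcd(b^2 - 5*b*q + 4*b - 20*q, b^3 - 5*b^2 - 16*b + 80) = b + 4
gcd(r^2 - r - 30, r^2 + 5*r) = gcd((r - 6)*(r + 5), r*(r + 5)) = r + 5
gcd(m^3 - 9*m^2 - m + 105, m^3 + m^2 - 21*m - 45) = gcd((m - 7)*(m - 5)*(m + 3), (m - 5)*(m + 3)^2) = m^2 - 2*m - 15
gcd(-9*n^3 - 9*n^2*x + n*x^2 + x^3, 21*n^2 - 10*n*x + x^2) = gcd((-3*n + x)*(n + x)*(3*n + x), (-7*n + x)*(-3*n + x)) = -3*n + x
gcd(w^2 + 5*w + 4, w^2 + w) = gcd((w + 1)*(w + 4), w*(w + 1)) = w + 1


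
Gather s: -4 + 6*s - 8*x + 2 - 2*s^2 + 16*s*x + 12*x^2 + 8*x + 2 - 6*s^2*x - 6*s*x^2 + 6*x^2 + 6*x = s^2*(-6*x - 2) + s*(-6*x^2 + 16*x + 6) + 18*x^2 + 6*x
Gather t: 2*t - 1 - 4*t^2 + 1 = -4*t^2 + 2*t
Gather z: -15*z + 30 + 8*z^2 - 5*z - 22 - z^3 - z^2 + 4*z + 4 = -z^3 + 7*z^2 - 16*z + 12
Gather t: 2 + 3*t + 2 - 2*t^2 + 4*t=-2*t^2 + 7*t + 4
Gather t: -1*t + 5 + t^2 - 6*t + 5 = t^2 - 7*t + 10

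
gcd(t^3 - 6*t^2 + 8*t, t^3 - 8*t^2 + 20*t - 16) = t^2 - 6*t + 8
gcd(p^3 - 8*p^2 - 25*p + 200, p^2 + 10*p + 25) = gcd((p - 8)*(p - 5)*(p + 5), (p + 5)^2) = p + 5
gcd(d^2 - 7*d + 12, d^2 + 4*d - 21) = d - 3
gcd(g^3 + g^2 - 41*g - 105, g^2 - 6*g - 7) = g - 7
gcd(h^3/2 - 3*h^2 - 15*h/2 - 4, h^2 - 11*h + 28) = 1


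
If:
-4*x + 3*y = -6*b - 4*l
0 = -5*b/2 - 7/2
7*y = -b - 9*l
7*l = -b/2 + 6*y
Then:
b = -7/5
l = 133/1030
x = -1603/824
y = 7/206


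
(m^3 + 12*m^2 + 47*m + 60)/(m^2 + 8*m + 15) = m + 4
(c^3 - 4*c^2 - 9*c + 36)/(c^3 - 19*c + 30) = (c^2 - c - 12)/(c^2 + 3*c - 10)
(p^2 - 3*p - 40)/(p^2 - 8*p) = (p + 5)/p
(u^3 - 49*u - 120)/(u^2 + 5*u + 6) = (u^2 - 3*u - 40)/(u + 2)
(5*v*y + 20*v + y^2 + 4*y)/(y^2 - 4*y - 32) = (5*v + y)/(y - 8)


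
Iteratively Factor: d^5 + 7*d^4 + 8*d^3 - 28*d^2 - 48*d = (d)*(d^4 + 7*d^3 + 8*d^2 - 28*d - 48) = d*(d + 2)*(d^3 + 5*d^2 - 2*d - 24) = d*(d - 2)*(d + 2)*(d^2 + 7*d + 12) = d*(d - 2)*(d + 2)*(d + 3)*(d + 4)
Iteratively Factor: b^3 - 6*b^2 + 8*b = (b)*(b^2 - 6*b + 8) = b*(b - 2)*(b - 4)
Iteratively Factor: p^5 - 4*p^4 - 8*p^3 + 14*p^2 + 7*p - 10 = (p - 1)*(p^4 - 3*p^3 - 11*p^2 + 3*p + 10) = (p - 1)^2*(p^3 - 2*p^2 - 13*p - 10) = (p - 1)^2*(p + 2)*(p^2 - 4*p - 5) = (p - 5)*(p - 1)^2*(p + 2)*(p + 1)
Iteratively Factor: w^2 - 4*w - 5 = (w + 1)*(w - 5)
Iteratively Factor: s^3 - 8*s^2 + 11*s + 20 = (s - 5)*(s^2 - 3*s - 4) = (s - 5)*(s + 1)*(s - 4)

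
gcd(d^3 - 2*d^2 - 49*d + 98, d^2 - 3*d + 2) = d - 2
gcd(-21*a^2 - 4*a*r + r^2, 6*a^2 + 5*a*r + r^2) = 3*a + r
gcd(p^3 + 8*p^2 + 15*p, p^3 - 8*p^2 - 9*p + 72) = p + 3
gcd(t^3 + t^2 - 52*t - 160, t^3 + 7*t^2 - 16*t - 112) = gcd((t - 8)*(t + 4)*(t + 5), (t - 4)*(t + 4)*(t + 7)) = t + 4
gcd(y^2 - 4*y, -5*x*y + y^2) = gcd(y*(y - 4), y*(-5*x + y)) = y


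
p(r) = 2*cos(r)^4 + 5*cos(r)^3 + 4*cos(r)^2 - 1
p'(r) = -8*sin(r)*cos(r)^3 - 15*sin(r)*cos(r)^2 - 8*sin(r)*cos(r)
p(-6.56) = 8.86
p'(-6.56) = 7.84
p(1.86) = -0.78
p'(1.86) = 1.20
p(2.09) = -0.50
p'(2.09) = 1.09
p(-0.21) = 9.33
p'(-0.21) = 6.18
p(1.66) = -0.97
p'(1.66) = 0.60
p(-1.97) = -0.64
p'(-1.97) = -1.21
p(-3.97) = -0.30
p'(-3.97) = 0.75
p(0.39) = 7.84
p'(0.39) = -10.10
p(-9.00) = -0.08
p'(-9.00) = -0.37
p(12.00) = 5.87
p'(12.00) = 11.93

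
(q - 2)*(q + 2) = q^2 - 4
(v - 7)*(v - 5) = v^2 - 12*v + 35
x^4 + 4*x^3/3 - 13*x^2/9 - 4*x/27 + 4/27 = (x - 2/3)*(x - 1/3)*(x + 1/3)*(x + 2)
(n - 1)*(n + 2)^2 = n^3 + 3*n^2 - 4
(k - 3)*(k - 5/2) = k^2 - 11*k/2 + 15/2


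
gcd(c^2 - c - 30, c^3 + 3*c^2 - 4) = 1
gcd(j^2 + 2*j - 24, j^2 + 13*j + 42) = j + 6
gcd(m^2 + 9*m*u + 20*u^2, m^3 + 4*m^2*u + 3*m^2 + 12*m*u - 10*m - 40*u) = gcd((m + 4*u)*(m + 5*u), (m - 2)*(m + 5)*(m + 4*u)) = m + 4*u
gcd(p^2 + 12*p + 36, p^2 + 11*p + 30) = p + 6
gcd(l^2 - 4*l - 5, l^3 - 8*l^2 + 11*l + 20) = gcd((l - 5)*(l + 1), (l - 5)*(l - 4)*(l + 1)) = l^2 - 4*l - 5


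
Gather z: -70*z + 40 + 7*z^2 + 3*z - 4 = 7*z^2 - 67*z + 36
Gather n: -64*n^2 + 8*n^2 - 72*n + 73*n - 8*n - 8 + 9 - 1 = -56*n^2 - 7*n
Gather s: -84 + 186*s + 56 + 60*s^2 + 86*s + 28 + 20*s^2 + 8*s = 80*s^2 + 280*s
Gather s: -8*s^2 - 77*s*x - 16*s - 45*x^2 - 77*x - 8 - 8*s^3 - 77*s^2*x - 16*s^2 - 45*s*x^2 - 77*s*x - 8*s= -8*s^3 + s^2*(-77*x - 24) + s*(-45*x^2 - 154*x - 24) - 45*x^2 - 77*x - 8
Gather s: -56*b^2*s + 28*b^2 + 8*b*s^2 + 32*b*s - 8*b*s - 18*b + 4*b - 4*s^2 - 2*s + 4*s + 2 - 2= 28*b^2 - 14*b + s^2*(8*b - 4) + s*(-56*b^2 + 24*b + 2)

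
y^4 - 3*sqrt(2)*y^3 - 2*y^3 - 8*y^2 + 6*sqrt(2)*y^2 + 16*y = y*(y - 2)*(y - 4*sqrt(2))*(y + sqrt(2))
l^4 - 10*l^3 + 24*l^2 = l^2*(l - 6)*(l - 4)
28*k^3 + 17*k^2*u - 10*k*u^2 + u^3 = (-7*k + u)*(-4*k + u)*(k + u)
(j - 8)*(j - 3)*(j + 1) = j^3 - 10*j^2 + 13*j + 24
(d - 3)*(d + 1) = d^2 - 2*d - 3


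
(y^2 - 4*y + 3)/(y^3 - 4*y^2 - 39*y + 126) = (y - 1)/(y^2 - y - 42)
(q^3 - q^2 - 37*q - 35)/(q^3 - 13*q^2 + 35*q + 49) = (q + 5)/(q - 7)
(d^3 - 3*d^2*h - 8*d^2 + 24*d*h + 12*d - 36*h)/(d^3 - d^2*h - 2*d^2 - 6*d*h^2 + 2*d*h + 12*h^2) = (d - 6)/(d + 2*h)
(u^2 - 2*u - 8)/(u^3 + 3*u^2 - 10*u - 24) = (u - 4)/(u^2 + u - 12)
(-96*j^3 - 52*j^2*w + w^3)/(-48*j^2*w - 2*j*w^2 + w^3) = (2*j + w)/w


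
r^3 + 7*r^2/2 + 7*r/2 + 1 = (r + 1/2)*(r + 1)*(r + 2)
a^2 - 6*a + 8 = (a - 4)*(a - 2)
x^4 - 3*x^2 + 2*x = x*(x - 1)^2*(x + 2)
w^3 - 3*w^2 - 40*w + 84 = (w - 7)*(w - 2)*(w + 6)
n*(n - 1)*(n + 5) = n^3 + 4*n^2 - 5*n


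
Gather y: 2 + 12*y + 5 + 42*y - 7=54*y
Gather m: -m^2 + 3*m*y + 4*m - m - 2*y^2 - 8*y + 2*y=-m^2 + m*(3*y + 3) - 2*y^2 - 6*y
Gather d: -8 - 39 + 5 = -42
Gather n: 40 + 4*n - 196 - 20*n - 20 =-16*n - 176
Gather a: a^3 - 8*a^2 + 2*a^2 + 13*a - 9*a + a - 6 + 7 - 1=a^3 - 6*a^2 + 5*a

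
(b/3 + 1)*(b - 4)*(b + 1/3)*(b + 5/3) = b^4/3 + b^3/3 - 121*b^2/27 - 221*b/27 - 20/9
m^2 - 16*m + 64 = (m - 8)^2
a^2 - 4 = (a - 2)*(a + 2)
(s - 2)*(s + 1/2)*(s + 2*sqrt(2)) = s^3 - 3*s^2/2 + 2*sqrt(2)*s^2 - 3*sqrt(2)*s - s - 2*sqrt(2)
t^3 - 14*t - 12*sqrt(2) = (t - 3*sqrt(2))*(t + sqrt(2))*(t + 2*sqrt(2))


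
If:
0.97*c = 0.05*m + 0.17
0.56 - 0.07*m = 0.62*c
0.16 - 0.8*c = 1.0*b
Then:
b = -0.16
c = 0.40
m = 4.43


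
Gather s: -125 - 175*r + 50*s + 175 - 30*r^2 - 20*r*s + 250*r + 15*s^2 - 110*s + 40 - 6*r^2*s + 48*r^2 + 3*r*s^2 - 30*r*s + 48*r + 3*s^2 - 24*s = 18*r^2 + 123*r + s^2*(3*r + 18) + s*(-6*r^2 - 50*r - 84) + 90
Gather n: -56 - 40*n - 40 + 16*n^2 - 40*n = 16*n^2 - 80*n - 96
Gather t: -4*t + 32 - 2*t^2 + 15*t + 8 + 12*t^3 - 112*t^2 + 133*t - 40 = 12*t^3 - 114*t^2 + 144*t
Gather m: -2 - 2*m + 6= 4 - 2*m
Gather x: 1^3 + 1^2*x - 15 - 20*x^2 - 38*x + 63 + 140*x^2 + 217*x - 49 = 120*x^2 + 180*x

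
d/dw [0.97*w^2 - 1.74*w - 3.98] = 1.94*w - 1.74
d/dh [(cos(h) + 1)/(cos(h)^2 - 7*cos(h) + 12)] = (cos(h)^2 + 2*cos(h) - 19)*sin(h)/(cos(h)^2 - 7*cos(h) + 12)^2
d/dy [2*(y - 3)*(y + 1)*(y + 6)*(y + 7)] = 8*y^3 + 66*y^2 + 52*y - 246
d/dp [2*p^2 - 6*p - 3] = 4*p - 6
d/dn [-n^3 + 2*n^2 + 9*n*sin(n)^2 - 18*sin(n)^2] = -3*n^2 + 9*n*sin(2*n) + 4*n + 9*sin(n)^2 - 18*sin(2*n)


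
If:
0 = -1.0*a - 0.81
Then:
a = -0.81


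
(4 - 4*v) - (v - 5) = 9 - 5*v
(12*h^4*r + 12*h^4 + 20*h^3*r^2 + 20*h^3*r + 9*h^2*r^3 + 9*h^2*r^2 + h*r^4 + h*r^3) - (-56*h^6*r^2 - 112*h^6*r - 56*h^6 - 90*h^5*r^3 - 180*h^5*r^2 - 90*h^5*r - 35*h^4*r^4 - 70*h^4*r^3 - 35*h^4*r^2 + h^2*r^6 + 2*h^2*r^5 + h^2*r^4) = 56*h^6*r^2 + 112*h^6*r + 56*h^6 + 90*h^5*r^3 + 180*h^5*r^2 + 90*h^5*r + 35*h^4*r^4 + 70*h^4*r^3 + 35*h^4*r^2 + 12*h^4*r + 12*h^4 + 20*h^3*r^2 + 20*h^3*r - h^2*r^6 - 2*h^2*r^5 - h^2*r^4 + 9*h^2*r^3 + 9*h^2*r^2 + h*r^4 + h*r^3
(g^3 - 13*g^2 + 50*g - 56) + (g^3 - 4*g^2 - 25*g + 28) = 2*g^3 - 17*g^2 + 25*g - 28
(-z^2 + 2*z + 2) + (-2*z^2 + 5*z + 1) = -3*z^2 + 7*z + 3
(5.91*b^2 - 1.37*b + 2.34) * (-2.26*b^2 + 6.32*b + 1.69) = -13.3566*b^4 + 40.4474*b^3 - 3.9589*b^2 + 12.4735*b + 3.9546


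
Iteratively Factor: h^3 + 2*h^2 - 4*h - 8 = (h - 2)*(h^2 + 4*h + 4) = (h - 2)*(h + 2)*(h + 2)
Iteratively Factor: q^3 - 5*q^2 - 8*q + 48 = (q + 3)*(q^2 - 8*q + 16) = (q - 4)*(q + 3)*(q - 4)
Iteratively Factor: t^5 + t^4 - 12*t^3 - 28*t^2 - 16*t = (t - 4)*(t^4 + 5*t^3 + 8*t^2 + 4*t) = (t - 4)*(t + 1)*(t^3 + 4*t^2 + 4*t) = (t - 4)*(t + 1)*(t + 2)*(t^2 + 2*t) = t*(t - 4)*(t + 1)*(t + 2)*(t + 2)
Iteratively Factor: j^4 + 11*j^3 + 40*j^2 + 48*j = (j)*(j^3 + 11*j^2 + 40*j + 48) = j*(j + 3)*(j^2 + 8*j + 16) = j*(j + 3)*(j + 4)*(j + 4)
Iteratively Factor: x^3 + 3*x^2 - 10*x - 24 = (x + 2)*(x^2 + x - 12) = (x - 3)*(x + 2)*(x + 4)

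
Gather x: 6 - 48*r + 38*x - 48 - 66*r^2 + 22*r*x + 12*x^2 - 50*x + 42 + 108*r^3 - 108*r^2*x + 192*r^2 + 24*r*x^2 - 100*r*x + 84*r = 108*r^3 + 126*r^2 + 36*r + x^2*(24*r + 12) + x*(-108*r^2 - 78*r - 12)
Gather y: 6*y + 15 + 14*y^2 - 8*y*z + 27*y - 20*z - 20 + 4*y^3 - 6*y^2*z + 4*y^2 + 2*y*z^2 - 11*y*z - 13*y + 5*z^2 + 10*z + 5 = 4*y^3 + y^2*(18 - 6*z) + y*(2*z^2 - 19*z + 20) + 5*z^2 - 10*z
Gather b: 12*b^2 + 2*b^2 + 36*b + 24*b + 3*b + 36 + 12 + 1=14*b^2 + 63*b + 49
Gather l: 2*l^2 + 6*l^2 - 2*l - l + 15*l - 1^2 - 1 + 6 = 8*l^2 + 12*l + 4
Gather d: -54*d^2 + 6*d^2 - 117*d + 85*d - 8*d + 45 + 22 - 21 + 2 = -48*d^2 - 40*d + 48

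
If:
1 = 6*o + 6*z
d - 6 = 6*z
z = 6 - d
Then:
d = 6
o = 1/6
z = 0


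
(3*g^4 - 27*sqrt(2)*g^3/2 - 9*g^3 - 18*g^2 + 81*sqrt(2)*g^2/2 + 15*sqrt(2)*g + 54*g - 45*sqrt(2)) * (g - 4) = 3*g^5 - 21*g^4 - 27*sqrt(2)*g^4/2 + 18*g^3 + 189*sqrt(2)*g^3/2 - 147*sqrt(2)*g^2 + 126*g^2 - 216*g - 105*sqrt(2)*g + 180*sqrt(2)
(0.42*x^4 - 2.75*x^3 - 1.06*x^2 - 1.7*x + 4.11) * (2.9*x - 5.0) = 1.218*x^5 - 10.075*x^4 + 10.676*x^3 + 0.370000000000001*x^2 + 20.419*x - 20.55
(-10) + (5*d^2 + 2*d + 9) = 5*d^2 + 2*d - 1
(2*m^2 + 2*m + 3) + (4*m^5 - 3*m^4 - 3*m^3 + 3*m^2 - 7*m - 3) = 4*m^5 - 3*m^4 - 3*m^3 + 5*m^2 - 5*m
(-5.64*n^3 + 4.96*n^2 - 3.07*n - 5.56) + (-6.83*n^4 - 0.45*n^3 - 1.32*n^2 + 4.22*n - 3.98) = -6.83*n^4 - 6.09*n^3 + 3.64*n^2 + 1.15*n - 9.54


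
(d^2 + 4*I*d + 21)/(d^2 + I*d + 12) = (d + 7*I)/(d + 4*I)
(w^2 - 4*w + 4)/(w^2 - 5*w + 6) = (w - 2)/(w - 3)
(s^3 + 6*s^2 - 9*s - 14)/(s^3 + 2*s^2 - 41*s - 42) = (s - 2)/(s - 6)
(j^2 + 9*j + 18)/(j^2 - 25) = (j^2 + 9*j + 18)/(j^2 - 25)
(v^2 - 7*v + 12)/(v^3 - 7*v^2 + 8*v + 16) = (v - 3)/(v^2 - 3*v - 4)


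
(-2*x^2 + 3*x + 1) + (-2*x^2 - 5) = -4*x^2 + 3*x - 4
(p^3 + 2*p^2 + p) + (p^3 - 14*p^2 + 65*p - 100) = 2*p^3 - 12*p^2 + 66*p - 100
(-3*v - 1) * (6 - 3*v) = 9*v^2 - 15*v - 6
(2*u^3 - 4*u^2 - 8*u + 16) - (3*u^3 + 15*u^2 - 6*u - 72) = -u^3 - 19*u^2 - 2*u + 88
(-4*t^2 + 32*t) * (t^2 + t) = -4*t^4 + 28*t^3 + 32*t^2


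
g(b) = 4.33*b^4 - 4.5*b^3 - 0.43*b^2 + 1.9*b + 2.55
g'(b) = 17.32*b^3 - 13.5*b^2 - 0.86*b + 1.9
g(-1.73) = 60.06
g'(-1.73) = -126.69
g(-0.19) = 2.21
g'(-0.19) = 1.46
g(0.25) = 2.94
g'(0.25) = 1.11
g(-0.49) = 2.29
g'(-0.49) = -2.96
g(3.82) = 674.71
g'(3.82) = 767.09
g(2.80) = 171.86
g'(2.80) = 273.86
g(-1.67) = 52.81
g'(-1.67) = -114.98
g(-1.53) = 38.48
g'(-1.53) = -90.42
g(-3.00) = 465.21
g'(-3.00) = -584.66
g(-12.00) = 97480.71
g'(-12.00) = -31860.74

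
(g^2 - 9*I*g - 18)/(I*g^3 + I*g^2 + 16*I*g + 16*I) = (-I*g^2 - 9*g + 18*I)/(g^3 + g^2 + 16*g + 16)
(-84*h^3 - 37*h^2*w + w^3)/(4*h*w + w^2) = -21*h^2/w - 4*h + w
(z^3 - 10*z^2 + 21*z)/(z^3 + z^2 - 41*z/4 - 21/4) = 4*z*(z - 7)/(4*z^2 + 16*z + 7)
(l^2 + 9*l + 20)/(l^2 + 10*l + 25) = (l + 4)/(l + 5)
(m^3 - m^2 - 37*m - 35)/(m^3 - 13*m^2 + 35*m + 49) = (m + 5)/(m - 7)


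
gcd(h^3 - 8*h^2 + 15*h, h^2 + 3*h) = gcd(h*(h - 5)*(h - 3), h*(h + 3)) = h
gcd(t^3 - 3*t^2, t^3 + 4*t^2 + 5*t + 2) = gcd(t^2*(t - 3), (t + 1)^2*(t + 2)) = 1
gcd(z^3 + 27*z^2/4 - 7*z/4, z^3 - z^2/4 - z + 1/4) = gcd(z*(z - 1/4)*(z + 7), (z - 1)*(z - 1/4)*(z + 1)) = z - 1/4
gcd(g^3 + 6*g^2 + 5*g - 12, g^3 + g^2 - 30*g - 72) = g^2 + 7*g + 12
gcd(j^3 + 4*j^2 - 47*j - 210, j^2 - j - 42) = j^2 - j - 42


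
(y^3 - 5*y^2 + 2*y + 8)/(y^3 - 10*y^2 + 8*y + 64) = (y^2 - y - 2)/(y^2 - 6*y - 16)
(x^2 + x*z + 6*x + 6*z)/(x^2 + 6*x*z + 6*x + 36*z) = (x + z)/(x + 6*z)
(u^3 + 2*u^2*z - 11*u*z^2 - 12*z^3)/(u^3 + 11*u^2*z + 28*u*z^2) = (u^2 - 2*u*z - 3*z^2)/(u*(u + 7*z))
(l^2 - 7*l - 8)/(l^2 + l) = (l - 8)/l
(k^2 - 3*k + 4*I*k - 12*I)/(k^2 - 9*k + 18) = (k + 4*I)/(k - 6)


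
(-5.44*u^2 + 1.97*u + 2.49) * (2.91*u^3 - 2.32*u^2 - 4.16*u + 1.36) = -15.8304*u^5 + 18.3535*u^4 + 25.3059*u^3 - 21.3704*u^2 - 7.6792*u + 3.3864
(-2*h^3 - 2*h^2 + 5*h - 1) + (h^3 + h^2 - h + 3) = -h^3 - h^2 + 4*h + 2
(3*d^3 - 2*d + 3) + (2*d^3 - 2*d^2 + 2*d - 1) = 5*d^3 - 2*d^2 + 2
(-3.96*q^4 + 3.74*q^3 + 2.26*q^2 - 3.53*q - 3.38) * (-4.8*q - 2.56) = 19.008*q^5 - 7.8144*q^4 - 20.4224*q^3 + 11.1584*q^2 + 25.2608*q + 8.6528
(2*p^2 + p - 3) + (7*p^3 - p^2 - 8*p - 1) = 7*p^3 + p^2 - 7*p - 4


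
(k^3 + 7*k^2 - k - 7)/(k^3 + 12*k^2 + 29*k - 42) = (k + 1)/(k + 6)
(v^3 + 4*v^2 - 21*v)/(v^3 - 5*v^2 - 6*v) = (-v^2 - 4*v + 21)/(-v^2 + 5*v + 6)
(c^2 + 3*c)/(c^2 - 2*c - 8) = c*(c + 3)/(c^2 - 2*c - 8)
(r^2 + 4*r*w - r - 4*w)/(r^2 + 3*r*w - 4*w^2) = (r - 1)/(r - w)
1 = 1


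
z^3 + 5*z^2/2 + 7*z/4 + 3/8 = (z + 1/2)^2*(z + 3/2)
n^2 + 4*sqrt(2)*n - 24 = (n - 2*sqrt(2))*(n + 6*sqrt(2))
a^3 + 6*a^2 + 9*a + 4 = (a + 1)^2*(a + 4)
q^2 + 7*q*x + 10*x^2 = (q + 2*x)*(q + 5*x)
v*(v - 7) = v^2 - 7*v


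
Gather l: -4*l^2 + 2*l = -4*l^2 + 2*l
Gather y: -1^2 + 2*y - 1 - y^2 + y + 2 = -y^2 + 3*y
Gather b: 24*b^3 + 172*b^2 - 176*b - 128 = 24*b^3 + 172*b^2 - 176*b - 128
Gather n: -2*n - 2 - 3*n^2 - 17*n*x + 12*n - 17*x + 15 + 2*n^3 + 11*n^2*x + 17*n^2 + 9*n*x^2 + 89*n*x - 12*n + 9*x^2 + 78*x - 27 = 2*n^3 + n^2*(11*x + 14) + n*(9*x^2 + 72*x - 2) + 9*x^2 + 61*x - 14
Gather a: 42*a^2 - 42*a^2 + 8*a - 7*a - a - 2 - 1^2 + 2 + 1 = 0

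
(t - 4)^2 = t^2 - 8*t + 16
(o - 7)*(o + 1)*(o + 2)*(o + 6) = o^4 + 2*o^3 - 43*o^2 - 128*o - 84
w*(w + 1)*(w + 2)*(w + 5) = w^4 + 8*w^3 + 17*w^2 + 10*w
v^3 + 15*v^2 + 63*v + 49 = (v + 1)*(v + 7)^2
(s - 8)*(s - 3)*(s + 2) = s^3 - 9*s^2 + 2*s + 48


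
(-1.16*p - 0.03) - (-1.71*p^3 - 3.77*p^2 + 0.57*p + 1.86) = 1.71*p^3 + 3.77*p^2 - 1.73*p - 1.89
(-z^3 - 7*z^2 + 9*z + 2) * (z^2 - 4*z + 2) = -z^5 - 3*z^4 + 35*z^3 - 48*z^2 + 10*z + 4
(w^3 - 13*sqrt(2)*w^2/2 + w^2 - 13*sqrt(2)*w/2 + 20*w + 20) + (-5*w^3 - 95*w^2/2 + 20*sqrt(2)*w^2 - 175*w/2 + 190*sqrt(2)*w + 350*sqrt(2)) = -4*w^3 - 93*w^2/2 + 27*sqrt(2)*w^2/2 - 135*w/2 + 367*sqrt(2)*w/2 + 20 + 350*sqrt(2)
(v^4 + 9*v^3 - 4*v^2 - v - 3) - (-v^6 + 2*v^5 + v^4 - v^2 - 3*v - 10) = v^6 - 2*v^5 + 9*v^3 - 3*v^2 + 2*v + 7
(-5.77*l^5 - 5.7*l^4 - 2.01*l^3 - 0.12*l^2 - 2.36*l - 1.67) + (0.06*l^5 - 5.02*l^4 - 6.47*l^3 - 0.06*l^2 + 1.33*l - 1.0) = -5.71*l^5 - 10.72*l^4 - 8.48*l^3 - 0.18*l^2 - 1.03*l - 2.67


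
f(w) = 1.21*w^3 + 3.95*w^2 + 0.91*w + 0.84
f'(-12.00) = 428.83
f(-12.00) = -1532.16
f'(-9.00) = 223.84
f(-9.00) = -569.49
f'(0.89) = 10.82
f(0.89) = 5.63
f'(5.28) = 143.82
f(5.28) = 293.87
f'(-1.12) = -3.38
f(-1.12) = 3.08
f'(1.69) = 24.63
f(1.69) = 19.50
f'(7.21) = 246.57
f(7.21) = 666.25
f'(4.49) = 109.56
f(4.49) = 194.09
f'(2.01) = 31.45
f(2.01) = 28.45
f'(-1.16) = -3.37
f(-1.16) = 3.21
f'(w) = 3.63*w^2 + 7.9*w + 0.91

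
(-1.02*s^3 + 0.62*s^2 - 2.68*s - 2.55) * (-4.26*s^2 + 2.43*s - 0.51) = 4.3452*s^5 - 5.1198*s^4 + 13.4436*s^3 + 4.0344*s^2 - 4.8297*s + 1.3005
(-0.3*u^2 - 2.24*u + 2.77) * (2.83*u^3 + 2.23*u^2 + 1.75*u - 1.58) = -0.849*u^5 - 7.0082*u^4 + 2.3189*u^3 + 2.7311*u^2 + 8.3867*u - 4.3766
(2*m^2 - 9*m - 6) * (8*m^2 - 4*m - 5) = 16*m^4 - 80*m^3 - 22*m^2 + 69*m + 30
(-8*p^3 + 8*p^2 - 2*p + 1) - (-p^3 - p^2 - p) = -7*p^3 + 9*p^2 - p + 1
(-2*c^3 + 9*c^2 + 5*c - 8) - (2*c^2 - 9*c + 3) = -2*c^3 + 7*c^2 + 14*c - 11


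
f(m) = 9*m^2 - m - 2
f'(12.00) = 215.00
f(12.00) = 1282.00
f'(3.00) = 53.00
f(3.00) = 76.00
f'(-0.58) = -11.44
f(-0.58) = 1.61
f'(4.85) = 86.30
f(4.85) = 204.85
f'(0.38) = 5.84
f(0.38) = -1.08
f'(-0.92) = -17.56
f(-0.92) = 6.54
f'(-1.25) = -23.50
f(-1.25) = 13.31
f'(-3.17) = -58.06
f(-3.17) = 91.61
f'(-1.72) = -31.96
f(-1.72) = 26.35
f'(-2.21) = -40.78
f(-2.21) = 44.17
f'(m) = 18*m - 1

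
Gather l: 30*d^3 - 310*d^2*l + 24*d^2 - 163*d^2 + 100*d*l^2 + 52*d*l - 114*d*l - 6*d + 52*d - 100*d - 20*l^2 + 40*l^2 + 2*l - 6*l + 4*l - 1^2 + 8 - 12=30*d^3 - 139*d^2 - 54*d + l^2*(100*d + 20) + l*(-310*d^2 - 62*d) - 5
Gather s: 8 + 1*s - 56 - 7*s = -6*s - 48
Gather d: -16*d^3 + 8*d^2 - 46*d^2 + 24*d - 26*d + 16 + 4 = -16*d^3 - 38*d^2 - 2*d + 20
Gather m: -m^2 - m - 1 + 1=-m^2 - m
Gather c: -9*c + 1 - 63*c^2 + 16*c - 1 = -63*c^2 + 7*c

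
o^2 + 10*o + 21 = (o + 3)*(o + 7)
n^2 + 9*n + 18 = (n + 3)*(n + 6)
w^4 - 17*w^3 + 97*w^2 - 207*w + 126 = (w - 7)*(w - 6)*(w - 3)*(w - 1)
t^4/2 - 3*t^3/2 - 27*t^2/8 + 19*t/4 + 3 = (t/2 + 1)*(t - 4)*(t - 3/2)*(t + 1/2)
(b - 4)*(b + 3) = b^2 - b - 12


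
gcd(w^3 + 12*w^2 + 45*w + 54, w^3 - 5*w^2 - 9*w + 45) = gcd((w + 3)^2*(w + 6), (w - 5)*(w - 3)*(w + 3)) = w + 3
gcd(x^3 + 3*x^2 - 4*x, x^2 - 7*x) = x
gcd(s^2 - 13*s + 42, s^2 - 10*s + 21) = s - 7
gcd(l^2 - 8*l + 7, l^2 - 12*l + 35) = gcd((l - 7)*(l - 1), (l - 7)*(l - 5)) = l - 7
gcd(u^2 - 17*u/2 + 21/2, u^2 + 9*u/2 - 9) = u - 3/2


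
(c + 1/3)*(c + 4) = c^2 + 13*c/3 + 4/3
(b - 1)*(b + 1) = b^2 - 1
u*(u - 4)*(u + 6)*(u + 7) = u^4 + 9*u^3 - 10*u^2 - 168*u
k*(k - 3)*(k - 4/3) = k^3 - 13*k^2/3 + 4*k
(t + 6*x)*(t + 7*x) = t^2 + 13*t*x + 42*x^2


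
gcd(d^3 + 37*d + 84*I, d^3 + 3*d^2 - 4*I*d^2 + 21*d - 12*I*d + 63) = d^2 - 4*I*d + 21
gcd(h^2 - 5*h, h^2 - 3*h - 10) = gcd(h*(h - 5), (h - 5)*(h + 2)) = h - 5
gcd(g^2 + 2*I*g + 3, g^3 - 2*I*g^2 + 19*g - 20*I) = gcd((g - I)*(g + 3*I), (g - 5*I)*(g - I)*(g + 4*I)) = g - I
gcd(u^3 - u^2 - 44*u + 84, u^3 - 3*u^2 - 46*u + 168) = u^2 + u - 42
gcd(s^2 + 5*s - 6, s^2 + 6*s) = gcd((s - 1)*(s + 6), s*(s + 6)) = s + 6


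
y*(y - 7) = y^2 - 7*y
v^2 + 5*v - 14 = (v - 2)*(v + 7)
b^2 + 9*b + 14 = (b + 2)*(b + 7)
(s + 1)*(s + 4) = s^2 + 5*s + 4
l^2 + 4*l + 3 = (l + 1)*(l + 3)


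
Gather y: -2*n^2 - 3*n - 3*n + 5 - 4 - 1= -2*n^2 - 6*n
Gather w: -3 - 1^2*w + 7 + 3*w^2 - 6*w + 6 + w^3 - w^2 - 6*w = w^3 + 2*w^2 - 13*w + 10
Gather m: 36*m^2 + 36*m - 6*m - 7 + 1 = 36*m^2 + 30*m - 6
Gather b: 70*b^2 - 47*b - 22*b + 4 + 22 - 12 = 70*b^2 - 69*b + 14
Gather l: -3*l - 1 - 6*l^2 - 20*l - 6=-6*l^2 - 23*l - 7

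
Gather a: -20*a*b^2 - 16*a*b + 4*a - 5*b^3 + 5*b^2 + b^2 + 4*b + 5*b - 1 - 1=a*(-20*b^2 - 16*b + 4) - 5*b^3 + 6*b^2 + 9*b - 2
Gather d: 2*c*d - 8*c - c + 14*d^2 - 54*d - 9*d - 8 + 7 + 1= -9*c + 14*d^2 + d*(2*c - 63)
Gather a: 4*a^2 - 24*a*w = 4*a^2 - 24*a*w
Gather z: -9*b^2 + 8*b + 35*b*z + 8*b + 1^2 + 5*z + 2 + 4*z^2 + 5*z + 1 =-9*b^2 + 16*b + 4*z^2 + z*(35*b + 10) + 4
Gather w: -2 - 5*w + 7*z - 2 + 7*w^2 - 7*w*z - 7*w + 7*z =7*w^2 + w*(-7*z - 12) + 14*z - 4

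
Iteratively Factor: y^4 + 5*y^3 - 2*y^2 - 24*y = (y + 4)*(y^3 + y^2 - 6*y) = (y - 2)*(y + 4)*(y^2 + 3*y) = y*(y - 2)*(y + 4)*(y + 3)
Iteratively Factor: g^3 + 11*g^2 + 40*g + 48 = (g + 4)*(g^2 + 7*g + 12) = (g + 3)*(g + 4)*(g + 4)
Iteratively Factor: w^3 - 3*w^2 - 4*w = (w)*(w^2 - 3*w - 4) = w*(w + 1)*(w - 4)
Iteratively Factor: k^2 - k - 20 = (k - 5)*(k + 4)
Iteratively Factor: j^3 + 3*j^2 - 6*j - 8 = (j + 4)*(j^2 - j - 2) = (j + 1)*(j + 4)*(j - 2)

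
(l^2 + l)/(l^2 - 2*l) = (l + 1)/(l - 2)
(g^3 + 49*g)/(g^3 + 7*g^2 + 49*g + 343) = g/(g + 7)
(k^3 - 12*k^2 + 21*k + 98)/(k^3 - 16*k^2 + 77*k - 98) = (k + 2)/(k - 2)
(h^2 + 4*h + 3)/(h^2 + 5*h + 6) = (h + 1)/(h + 2)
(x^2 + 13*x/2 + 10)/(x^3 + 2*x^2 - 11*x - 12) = (x + 5/2)/(x^2 - 2*x - 3)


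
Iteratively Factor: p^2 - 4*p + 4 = (p - 2)*(p - 2)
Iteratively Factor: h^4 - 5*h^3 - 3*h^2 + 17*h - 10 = (h - 5)*(h^3 - 3*h + 2) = (h - 5)*(h - 1)*(h^2 + h - 2) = (h - 5)*(h - 1)^2*(h + 2)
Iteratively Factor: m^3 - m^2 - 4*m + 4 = (m - 2)*(m^2 + m - 2) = (m - 2)*(m + 2)*(m - 1)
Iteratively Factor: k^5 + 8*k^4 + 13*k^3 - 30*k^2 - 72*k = (k + 3)*(k^4 + 5*k^3 - 2*k^2 - 24*k) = k*(k + 3)*(k^3 + 5*k^2 - 2*k - 24) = k*(k + 3)*(k + 4)*(k^2 + k - 6) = k*(k + 3)^2*(k + 4)*(k - 2)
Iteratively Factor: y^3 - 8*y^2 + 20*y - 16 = (y - 2)*(y^2 - 6*y + 8) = (y - 4)*(y - 2)*(y - 2)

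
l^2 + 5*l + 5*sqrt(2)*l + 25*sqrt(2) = (l + 5)*(l + 5*sqrt(2))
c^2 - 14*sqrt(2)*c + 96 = (c - 8*sqrt(2))*(c - 6*sqrt(2))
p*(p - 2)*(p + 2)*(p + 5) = p^4 + 5*p^3 - 4*p^2 - 20*p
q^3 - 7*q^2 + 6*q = q*(q - 6)*(q - 1)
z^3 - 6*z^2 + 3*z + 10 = (z - 5)*(z - 2)*(z + 1)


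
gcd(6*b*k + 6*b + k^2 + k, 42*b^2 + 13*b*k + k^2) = 6*b + k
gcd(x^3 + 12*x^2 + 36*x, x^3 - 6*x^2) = x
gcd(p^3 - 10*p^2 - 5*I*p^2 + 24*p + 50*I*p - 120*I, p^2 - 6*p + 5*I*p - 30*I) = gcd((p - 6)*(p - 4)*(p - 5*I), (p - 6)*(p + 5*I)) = p - 6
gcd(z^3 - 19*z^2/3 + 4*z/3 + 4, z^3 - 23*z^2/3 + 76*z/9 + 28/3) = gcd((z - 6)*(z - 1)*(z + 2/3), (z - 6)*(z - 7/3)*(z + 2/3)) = z^2 - 16*z/3 - 4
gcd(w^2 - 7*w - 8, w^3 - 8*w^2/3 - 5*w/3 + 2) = w + 1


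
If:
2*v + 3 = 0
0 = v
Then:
No Solution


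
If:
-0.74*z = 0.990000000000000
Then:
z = -1.34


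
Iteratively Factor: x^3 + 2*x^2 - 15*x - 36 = (x + 3)*(x^2 - x - 12) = (x - 4)*(x + 3)*(x + 3)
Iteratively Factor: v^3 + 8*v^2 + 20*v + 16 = (v + 2)*(v^2 + 6*v + 8) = (v + 2)^2*(v + 4)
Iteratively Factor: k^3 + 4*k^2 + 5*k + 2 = (k + 2)*(k^2 + 2*k + 1) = (k + 1)*(k + 2)*(k + 1)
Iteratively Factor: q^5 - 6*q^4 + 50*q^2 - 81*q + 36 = (q - 3)*(q^4 - 3*q^3 - 9*q^2 + 23*q - 12) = (q - 3)*(q + 3)*(q^3 - 6*q^2 + 9*q - 4) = (q - 3)*(q - 1)*(q + 3)*(q^2 - 5*q + 4) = (q - 3)*(q - 1)^2*(q + 3)*(q - 4)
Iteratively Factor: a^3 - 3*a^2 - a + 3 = (a - 1)*(a^2 - 2*a - 3) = (a - 3)*(a - 1)*(a + 1)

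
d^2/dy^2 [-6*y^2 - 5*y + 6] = -12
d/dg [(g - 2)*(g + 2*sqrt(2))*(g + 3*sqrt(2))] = 3*g^2 - 4*g + 10*sqrt(2)*g - 10*sqrt(2) + 12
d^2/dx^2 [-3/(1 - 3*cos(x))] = 9*(3*sin(x)^2 - cos(x) + 3)/(3*cos(x) - 1)^3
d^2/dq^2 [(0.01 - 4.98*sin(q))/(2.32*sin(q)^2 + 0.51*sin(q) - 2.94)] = (26.8043520000001*sin(q)^5 - 6.10763199999999*sin(q)^4 + 150.161304*sin(q)^3 + 7.51452299999998*sin(q)^2 - 160.704378*sin(q) - 14.792406)/(2.32*sin(q)^2 + 0.51*sin(q) - 2.94)^3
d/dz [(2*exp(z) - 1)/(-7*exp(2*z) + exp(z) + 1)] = ((2*exp(z) - 1)*(14*exp(z) - 1) - 14*exp(2*z) + 2*exp(z) + 2)*exp(z)/(-7*exp(2*z) + exp(z) + 1)^2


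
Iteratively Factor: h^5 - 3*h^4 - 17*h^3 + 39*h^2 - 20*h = (h - 5)*(h^4 + 2*h^3 - 7*h^2 + 4*h) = h*(h - 5)*(h^3 + 2*h^2 - 7*h + 4) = h*(h - 5)*(h - 1)*(h^2 + 3*h - 4) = h*(h - 5)*(h - 1)^2*(h + 4)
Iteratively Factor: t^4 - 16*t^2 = (t)*(t^3 - 16*t) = t*(t - 4)*(t^2 + 4*t) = t*(t - 4)*(t + 4)*(t)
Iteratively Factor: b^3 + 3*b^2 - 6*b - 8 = (b - 2)*(b^2 + 5*b + 4) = (b - 2)*(b + 4)*(b + 1)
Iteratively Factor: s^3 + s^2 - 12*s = (s + 4)*(s^2 - 3*s) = (s - 3)*(s + 4)*(s)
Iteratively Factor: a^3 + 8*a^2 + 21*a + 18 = (a + 2)*(a^2 + 6*a + 9) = (a + 2)*(a + 3)*(a + 3)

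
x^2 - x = x*(x - 1)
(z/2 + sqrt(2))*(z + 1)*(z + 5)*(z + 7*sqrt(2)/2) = z^4/2 + 3*z^3 + 11*sqrt(2)*z^3/4 + 19*z^2/2 + 33*sqrt(2)*z^2/2 + 55*sqrt(2)*z/4 + 42*z + 35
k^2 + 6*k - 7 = (k - 1)*(k + 7)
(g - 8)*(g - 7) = g^2 - 15*g + 56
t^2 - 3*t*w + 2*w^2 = (t - 2*w)*(t - w)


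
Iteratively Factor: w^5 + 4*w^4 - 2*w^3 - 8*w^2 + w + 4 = (w - 1)*(w^4 + 5*w^3 + 3*w^2 - 5*w - 4) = (w - 1)*(w + 1)*(w^3 + 4*w^2 - w - 4) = (w - 1)*(w + 1)^2*(w^2 + 3*w - 4) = (w - 1)*(w + 1)^2*(w + 4)*(w - 1)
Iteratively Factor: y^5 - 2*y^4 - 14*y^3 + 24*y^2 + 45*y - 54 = (y - 1)*(y^4 - y^3 - 15*y^2 + 9*y + 54) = (y - 1)*(y + 2)*(y^3 - 3*y^2 - 9*y + 27) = (y - 3)*(y - 1)*(y + 2)*(y^2 - 9) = (y - 3)*(y - 1)*(y + 2)*(y + 3)*(y - 3)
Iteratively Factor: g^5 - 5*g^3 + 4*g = (g - 2)*(g^4 + 2*g^3 - g^2 - 2*g) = g*(g - 2)*(g^3 + 2*g^2 - g - 2) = g*(g - 2)*(g - 1)*(g^2 + 3*g + 2) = g*(g - 2)*(g - 1)*(g + 2)*(g + 1)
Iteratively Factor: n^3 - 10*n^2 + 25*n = (n)*(n^2 - 10*n + 25) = n*(n - 5)*(n - 5)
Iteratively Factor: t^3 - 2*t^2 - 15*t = (t - 5)*(t^2 + 3*t) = (t - 5)*(t + 3)*(t)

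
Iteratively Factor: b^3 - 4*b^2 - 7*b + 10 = (b - 5)*(b^2 + b - 2) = (b - 5)*(b - 1)*(b + 2)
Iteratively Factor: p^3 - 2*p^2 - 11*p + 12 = (p + 3)*(p^2 - 5*p + 4) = (p - 4)*(p + 3)*(p - 1)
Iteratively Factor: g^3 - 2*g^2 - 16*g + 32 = (g - 2)*(g^2 - 16) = (g - 2)*(g + 4)*(g - 4)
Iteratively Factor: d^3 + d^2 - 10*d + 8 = (d + 4)*(d^2 - 3*d + 2) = (d - 1)*(d + 4)*(d - 2)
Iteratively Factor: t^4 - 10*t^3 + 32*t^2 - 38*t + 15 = (t - 1)*(t^3 - 9*t^2 + 23*t - 15) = (t - 5)*(t - 1)*(t^2 - 4*t + 3) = (t - 5)*(t - 3)*(t - 1)*(t - 1)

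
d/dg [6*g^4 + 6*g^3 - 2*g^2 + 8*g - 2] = 24*g^3 + 18*g^2 - 4*g + 8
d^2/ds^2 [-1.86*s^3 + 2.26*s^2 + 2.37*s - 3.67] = 4.52 - 11.16*s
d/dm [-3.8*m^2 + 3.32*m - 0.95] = 3.32 - 7.6*m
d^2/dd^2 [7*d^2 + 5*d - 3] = 14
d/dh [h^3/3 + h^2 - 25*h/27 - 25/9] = h^2 + 2*h - 25/27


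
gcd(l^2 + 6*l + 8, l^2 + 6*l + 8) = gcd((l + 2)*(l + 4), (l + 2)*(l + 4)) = l^2 + 6*l + 8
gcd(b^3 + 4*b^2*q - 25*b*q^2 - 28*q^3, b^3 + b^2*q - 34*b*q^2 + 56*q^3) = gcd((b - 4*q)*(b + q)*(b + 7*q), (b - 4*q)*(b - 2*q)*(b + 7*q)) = -b^2 - 3*b*q + 28*q^2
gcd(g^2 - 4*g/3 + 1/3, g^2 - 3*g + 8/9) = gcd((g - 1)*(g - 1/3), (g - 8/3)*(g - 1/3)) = g - 1/3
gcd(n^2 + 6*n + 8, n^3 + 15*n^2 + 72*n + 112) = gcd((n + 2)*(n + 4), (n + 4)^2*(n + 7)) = n + 4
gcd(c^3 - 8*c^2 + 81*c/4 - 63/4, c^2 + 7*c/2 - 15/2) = c - 3/2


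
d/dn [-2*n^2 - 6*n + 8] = -4*n - 6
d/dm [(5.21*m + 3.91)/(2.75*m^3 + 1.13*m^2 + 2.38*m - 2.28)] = (14.3275*m^3 + 5.8873*m^2 + 12.3998*m - (5.21*m + 3.91)*(8.25*m^2 + 2.26*m + 2.38) - 11.8788)/(2.75*m^3 + 1.13*m^2 + 2.38*m - 2.28)^2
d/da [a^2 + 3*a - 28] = 2*a + 3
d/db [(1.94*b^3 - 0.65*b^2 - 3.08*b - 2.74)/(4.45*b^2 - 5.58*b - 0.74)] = (8.633*b^4 - 21.6504*b^3 + 13.0262*b^2 + 25.348*b - 13.01)/(19.8025*b^4 - 49.662*b^3 + 24.5504*b^2 + 8.2584*b + 0.5476)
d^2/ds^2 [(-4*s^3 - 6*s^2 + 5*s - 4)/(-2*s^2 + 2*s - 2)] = (s^3 - 18*s^2 + 15*s + 1)/(s^6 - 3*s^5 + 6*s^4 - 7*s^3 + 6*s^2 - 3*s + 1)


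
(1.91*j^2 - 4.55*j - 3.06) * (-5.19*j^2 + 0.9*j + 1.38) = -9.9129*j^4 + 25.3335*j^3 + 14.4222*j^2 - 9.033*j - 4.2228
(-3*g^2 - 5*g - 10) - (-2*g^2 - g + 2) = -g^2 - 4*g - 12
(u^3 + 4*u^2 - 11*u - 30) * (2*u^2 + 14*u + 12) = 2*u^5 + 22*u^4 + 46*u^3 - 166*u^2 - 552*u - 360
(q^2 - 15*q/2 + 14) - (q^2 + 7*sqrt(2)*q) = -7*sqrt(2)*q - 15*q/2 + 14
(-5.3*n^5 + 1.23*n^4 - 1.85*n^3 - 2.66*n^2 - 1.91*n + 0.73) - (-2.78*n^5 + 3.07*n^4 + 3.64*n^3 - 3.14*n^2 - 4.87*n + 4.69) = -2.52*n^5 - 1.84*n^4 - 5.49*n^3 + 0.48*n^2 + 2.96*n - 3.96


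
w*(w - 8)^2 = w^3 - 16*w^2 + 64*w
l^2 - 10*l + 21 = (l - 7)*(l - 3)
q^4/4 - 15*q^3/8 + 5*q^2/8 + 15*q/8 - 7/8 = (q/4 + 1/4)*(q - 7)*(q - 1)*(q - 1/2)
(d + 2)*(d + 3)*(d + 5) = d^3 + 10*d^2 + 31*d + 30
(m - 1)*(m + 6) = m^2 + 5*m - 6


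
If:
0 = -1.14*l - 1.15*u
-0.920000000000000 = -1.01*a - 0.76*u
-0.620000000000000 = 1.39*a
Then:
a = -0.45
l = -1.82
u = 1.80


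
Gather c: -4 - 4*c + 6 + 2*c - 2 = -2*c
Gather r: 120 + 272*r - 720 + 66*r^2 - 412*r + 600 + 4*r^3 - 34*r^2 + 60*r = 4*r^3 + 32*r^2 - 80*r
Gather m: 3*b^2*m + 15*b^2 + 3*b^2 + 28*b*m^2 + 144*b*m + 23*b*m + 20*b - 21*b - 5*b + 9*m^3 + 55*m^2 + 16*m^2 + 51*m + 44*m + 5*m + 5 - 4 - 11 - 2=18*b^2 - 6*b + 9*m^3 + m^2*(28*b + 71) + m*(3*b^2 + 167*b + 100) - 12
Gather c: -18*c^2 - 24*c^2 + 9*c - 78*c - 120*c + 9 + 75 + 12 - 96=-42*c^2 - 189*c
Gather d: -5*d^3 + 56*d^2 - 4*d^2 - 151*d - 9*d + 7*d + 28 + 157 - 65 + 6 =-5*d^3 + 52*d^2 - 153*d + 126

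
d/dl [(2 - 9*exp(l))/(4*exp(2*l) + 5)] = (36*exp(2*l) - 16*exp(l) - 45)*exp(l)/(16*exp(4*l) + 40*exp(2*l) + 25)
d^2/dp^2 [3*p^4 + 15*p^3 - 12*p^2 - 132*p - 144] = 36*p^2 + 90*p - 24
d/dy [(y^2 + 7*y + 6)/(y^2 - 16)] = (-7*y^2 - 44*y - 112)/(y^4 - 32*y^2 + 256)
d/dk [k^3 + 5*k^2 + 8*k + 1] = 3*k^2 + 10*k + 8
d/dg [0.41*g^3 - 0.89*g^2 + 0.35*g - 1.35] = 1.23*g^2 - 1.78*g + 0.35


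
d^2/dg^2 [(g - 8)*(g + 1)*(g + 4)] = 6*g - 6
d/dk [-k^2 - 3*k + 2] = -2*k - 3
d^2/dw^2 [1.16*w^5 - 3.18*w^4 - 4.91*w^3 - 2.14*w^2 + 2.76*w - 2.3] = 23.2*w^3 - 38.16*w^2 - 29.46*w - 4.28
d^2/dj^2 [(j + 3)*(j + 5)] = 2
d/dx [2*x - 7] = 2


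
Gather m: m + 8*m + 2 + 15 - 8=9*m + 9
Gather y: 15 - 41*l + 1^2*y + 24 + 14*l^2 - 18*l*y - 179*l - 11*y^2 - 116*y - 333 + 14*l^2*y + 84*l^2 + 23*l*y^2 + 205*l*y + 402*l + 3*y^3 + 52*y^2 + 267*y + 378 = 98*l^2 + 182*l + 3*y^3 + y^2*(23*l + 41) + y*(14*l^2 + 187*l + 152) + 84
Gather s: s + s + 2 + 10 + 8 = 2*s + 20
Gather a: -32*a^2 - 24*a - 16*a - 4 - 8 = -32*a^2 - 40*a - 12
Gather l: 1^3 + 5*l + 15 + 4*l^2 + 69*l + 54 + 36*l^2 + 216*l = 40*l^2 + 290*l + 70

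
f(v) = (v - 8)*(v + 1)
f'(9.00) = 11.00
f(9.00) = 10.00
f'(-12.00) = -31.00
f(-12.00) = 220.00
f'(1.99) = -3.02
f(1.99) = -17.97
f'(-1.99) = -10.98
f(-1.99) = 9.89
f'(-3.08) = -13.16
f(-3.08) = 23.05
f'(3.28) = -0.44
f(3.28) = -20.20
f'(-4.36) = -15.72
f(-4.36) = 41.53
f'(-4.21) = -15.42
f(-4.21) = 39.19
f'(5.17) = 3.34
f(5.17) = -17.46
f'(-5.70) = -18.40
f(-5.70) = 64.39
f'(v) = 2*v - 7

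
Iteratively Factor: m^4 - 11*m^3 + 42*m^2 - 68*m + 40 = (m - 2)*(m^3 - 9*m^2 + 24*m - 20) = (m - 2)^2*(m^2 - 7*m + 10) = (m - 5)*(m - 2)^2*(m - 2)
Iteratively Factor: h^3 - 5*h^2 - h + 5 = (h - 1)*(h^2 - 4*h - 5) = (h - 1)*(h + 1)*(h - 5)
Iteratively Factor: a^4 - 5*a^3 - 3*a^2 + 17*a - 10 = (a - 5)*(a^3 - 3*a + 2) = (a - 5)*(a + 2)*(a^2 - 2*a + 1) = (a - 5)*(a - 1)*(a + 2)*(a - 1)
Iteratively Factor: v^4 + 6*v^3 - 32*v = (v + 4)*(v^3 + 2*v^2 - 8*v) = (v + 4)^2*(v^2 - 2*v) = v*(v + 4)^2*(v - 2)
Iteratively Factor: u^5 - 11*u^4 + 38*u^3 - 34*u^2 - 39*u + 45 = (u - 3)*(u^4 - 8*u^3 + 14*u^2 + 8*u - 15) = (u - 3)*(u - 1)*(u^3 - 7*u^2 + 7*u + 15) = (u - 3)^2*(u - 1)*(u^2 - 4*u - 5) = (u - 3)^2*(u - 1)*(u + 1)*(u - 5)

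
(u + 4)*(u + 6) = u^2 + 10*u + 24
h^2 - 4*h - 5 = (h - 5)*(h + 1)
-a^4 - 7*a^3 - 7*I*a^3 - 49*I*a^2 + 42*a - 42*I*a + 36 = (a + 6)*(a + 6*I)*(-I*a + 1)*(-I*a - I)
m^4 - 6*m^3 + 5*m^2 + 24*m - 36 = (m - 3)^2*(m - 2)*(m + 2)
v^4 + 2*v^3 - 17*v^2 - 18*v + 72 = (v - 3)*(v - 2)*(v + 3)*(v + 4)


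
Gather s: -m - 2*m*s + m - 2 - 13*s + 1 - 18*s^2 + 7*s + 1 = -18*s^2 + s*(-2*m - 6)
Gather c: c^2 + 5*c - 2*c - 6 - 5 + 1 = c^2 + 3*c - 10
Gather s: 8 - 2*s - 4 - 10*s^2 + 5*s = -10*s^2 + 3*s + 4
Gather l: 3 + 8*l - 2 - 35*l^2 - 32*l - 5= -35*l^2 - 24*l - 4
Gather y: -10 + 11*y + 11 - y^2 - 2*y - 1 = -y^2 + 9*y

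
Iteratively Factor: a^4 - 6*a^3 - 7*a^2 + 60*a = (a)*(a^3 - 6*a^2 - 7*a + 60) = a*(a - 5)*(a^2 - a - 12) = a*(a - 5)*(a - 4)*(a + 3)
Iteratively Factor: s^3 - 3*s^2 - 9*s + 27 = (s - 3)*(s^2 - 9) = (s - 3)^2*(s + 3)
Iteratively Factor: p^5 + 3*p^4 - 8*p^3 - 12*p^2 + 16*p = (p)*(p^4 + 3*p^3 - 8*p^2 - 12*p + 16) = p*(p + 2)*(p^3 + p^2 - 10*p + 8) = p*(p - 1)*(p + 2)*(p^2 + 2*p - 8) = p*(p - 1)*(p + 2)*(p + 4)*(p - 2)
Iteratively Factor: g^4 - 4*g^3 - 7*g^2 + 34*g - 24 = (g - 1)*(g^3 - 3*g^2 - 10*g + 24) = (g - 4)*(g - 1)*(g^2 + g - 6) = (g - 4)*(g - 2)*(g - 1)*(g + 3)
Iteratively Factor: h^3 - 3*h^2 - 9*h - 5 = (h + 1)*(h^2 - 4*h - 5) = (h - 5)*(h + 1)*(h + 1)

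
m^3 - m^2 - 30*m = m*(m - 6)*(m + 5)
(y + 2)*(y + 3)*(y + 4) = y^3 + 9*y^2 + 26*y + 24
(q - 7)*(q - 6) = q^2 - 13*q + 42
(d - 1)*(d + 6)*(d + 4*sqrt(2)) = d^3 + 5*d^2 + 4*sqrt(2)*d^2 - 6*d + 20*sqrt(2)*d - 24*sqrt(2)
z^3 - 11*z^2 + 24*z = z*(z - 8)*(z - 3)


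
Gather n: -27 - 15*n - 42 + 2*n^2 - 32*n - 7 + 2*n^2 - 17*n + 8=4*n^2 - 64*n - 68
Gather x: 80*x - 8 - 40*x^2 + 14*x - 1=-40*x^2 + 94*x - 9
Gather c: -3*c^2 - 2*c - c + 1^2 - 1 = -3*c^2 - 3*c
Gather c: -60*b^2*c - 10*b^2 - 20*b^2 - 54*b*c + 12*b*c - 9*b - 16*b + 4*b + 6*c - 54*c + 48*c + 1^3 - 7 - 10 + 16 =-30*b^2 - 21*b + c*(-60*b^2 - 42*b)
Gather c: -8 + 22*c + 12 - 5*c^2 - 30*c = -5*c^2 - 8*c + 4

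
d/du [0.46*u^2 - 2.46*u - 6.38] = 0.92*u - 2.46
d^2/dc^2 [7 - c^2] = -2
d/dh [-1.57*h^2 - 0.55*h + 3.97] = -3.14*h - 0.55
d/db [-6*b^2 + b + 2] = 1 - 12*b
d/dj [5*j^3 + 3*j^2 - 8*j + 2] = 15*j^2 + 6*j - 8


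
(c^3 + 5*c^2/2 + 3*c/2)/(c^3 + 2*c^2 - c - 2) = c*(2*c + 3)/(2*(c^2 + c - 2))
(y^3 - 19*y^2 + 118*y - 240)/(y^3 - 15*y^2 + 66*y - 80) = (y - 6)/(y - 2)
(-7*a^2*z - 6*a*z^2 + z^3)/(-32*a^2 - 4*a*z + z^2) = z*(7*a^2 + 6*a*z - z^2)/(32*a^2 + 4*a*z - z^2)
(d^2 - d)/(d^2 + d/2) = 2*(d - 1)/(2*d + 1)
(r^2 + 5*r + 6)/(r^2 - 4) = (r + 3)/(r - 2)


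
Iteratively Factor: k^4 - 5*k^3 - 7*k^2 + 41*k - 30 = (k - 2)*(k^3 - 3*k^2 - 13*k + 15) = (k - 2)*(k - 1)*(k^2 - 2*k - 15) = (k - 5)*(k - 2)*(k - 1)*(k + 3)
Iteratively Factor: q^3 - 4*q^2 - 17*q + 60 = (q + 4)*(q^2 - 8*q + 15) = (q - 3)*(q + 4)*(q - 5)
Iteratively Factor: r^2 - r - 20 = (r + 4)*(r - 5)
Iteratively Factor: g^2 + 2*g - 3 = (g - 1)*(g + 3)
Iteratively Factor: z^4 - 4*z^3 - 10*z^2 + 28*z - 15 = (z - 1)*(z^3 - 3*z^2 - 13*z + 15) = (z - 1)*(z + 3)*(z^2 - 6*z + 5) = (z - 5)*(z - 1)*(z + 3)*(z - 1)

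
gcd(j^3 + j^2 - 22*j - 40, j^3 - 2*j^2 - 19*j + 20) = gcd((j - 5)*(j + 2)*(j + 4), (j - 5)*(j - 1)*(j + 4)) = j^2 - j - 20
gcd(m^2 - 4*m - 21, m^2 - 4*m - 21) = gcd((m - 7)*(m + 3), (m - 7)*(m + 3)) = m^2 - 4*m - 21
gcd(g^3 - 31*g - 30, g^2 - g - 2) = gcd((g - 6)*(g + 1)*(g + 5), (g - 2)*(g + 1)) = g + 1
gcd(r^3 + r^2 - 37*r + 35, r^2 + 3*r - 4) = r - 1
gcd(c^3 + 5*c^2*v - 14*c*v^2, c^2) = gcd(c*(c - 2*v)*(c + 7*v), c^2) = c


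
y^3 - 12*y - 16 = (y - 4)*(y + 2)^2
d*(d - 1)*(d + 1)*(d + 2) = d^4 + 2*d^3 - d^2 - 2*d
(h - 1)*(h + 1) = h^2 - 1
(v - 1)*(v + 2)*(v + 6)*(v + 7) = v^4 + 14*v^3 + 53*v^2 + 16*v - 84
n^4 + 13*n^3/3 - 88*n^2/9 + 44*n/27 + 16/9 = (n - 4/3)*(n - 2/3)*(n + 1/3)*(n + 6)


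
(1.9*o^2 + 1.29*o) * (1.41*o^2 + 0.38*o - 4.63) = 2.679*o^4 + 2.5409*o^3 - 8.3068*o^2 - 5.9727*o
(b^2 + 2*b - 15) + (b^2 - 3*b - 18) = 2*b^2 - b - 33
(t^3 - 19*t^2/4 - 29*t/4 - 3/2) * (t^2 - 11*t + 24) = t^5 - 63*t^4/4 + 69*t^3 - 143*t^2/4 - 315*t/2 - 36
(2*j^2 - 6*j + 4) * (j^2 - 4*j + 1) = 2*j^4 - 14*j^3 + 30*j^2 - 22*j + 4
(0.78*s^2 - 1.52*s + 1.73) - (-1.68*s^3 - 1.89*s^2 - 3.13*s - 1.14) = 1.68*s^3 + 2.67*s^2 + 1.61*s + 2.87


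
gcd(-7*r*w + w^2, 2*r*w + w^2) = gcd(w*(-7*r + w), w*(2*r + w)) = w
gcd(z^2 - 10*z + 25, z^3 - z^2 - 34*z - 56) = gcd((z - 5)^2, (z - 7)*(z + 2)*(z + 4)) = 1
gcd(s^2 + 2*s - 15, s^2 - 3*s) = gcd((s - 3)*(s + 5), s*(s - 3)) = s - 3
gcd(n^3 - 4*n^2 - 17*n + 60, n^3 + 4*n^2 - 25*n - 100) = n^2 - n - 20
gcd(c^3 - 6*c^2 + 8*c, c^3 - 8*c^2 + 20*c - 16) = c^2 - 6*c + 8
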